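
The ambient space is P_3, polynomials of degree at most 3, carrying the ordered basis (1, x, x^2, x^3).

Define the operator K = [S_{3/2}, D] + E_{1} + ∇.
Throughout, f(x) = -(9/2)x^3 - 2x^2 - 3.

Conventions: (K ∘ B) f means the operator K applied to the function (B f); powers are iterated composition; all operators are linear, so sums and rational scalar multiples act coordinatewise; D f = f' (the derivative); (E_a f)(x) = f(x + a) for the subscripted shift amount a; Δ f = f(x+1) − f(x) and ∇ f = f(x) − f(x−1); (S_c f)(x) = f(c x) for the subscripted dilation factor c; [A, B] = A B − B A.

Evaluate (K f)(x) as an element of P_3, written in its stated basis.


the result is g(x) = -(9/2)x^3 - (221/16)x^2 - 5x - 12

D f = -(27/2)x^2 - 4x
S_{3/2} D f = -(243/8)x^2 - 6x
S_{3/2} f = -(243/16)x^3 - (9/2)x^2 - 3
D S_{3/2} f = -(729/16)x^2 - 9x
[S_{3/2}, D] f = (243/16)x^2 + 3x
E_{1} f = -(9/2)x^3 - (31/2)x^2 - (35/2)x - 19/2
∇ f = -(27/2)x^2 + (19/2)x - 5/2
([S_{3/2}, D] + E_{1} + ∇) f = -(9/2)x^3 - (221/16)x^2 - 5x - 12


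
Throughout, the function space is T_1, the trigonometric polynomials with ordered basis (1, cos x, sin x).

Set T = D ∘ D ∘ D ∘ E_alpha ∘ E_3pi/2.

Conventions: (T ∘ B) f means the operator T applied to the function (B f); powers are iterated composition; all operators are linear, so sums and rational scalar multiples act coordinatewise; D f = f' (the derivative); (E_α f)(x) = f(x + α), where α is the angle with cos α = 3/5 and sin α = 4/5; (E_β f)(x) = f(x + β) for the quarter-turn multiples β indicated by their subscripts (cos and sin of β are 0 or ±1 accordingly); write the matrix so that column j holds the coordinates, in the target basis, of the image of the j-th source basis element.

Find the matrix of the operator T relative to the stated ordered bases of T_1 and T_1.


the matrix is [[0, 0, 0]; [0, -3/5, -4/5]; [0, 4/5, -3/5]] (rows listed top to bottom)

image of 1: 0
image of cos x: -(3/5)cos x + (4/5)sin x
image of sin x: -(4/5)cos x - (3/5)sin x
each image's coordinates form column j of the matrix


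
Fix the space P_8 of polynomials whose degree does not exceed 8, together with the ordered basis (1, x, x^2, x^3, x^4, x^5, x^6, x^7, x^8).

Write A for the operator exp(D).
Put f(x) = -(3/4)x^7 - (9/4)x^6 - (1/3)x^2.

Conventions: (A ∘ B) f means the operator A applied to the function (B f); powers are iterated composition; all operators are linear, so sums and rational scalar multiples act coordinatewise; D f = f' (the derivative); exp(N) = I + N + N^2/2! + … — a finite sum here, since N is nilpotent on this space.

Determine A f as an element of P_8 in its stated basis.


order-1 term: -(21/4)x^6 - (27/2)x^5 - (2/3)x
order-2 term: -(63/4)x^5 - (135/4)x^4 - 1/3
order-3 term: -(105/4)x^4 - 45x^3
order-4 term: -(105/4)x^3 - (135/4)x^2
order-5 term: -(63/4)x^2 - (27/2)x
order-6 term: -(21/4)x - 9/4
order-7 term: -3/4
the series for exp(D) f terminates at order 7
exp(D) f = -(3/4)x^7 - (15/2)x^6 - (117/4)x^5 - 60x^4 - (285/4)x^3 - (299/6)x^2 - (233/12)x - 10/3

g(x) = -(3/4)x^7 - (15/2)x^6 - (117/4)x^5 - 60x^4 - (285/4)x^3 - (299/6)x^2 - (233/12)x - 10/3


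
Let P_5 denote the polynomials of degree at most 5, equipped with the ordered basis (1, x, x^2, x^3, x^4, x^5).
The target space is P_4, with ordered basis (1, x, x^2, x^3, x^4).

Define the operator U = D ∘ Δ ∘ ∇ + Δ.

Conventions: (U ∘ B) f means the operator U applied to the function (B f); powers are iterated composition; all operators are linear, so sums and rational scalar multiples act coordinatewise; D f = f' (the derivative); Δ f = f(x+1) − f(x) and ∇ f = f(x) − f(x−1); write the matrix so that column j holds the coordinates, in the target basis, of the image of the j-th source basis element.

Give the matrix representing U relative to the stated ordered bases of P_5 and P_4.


image of 1: 0
image of x: 1
image of x^2: 2x + 1
image of x^3: 3x^2 + 3x + 7
image of x^4: 4x^3 + 6x^2 + 28x + 1
image of x^5: 5x^4 + 10x^3 + 70x^2 + 5x + 11
each image's coordinates form column j of the matrix

the matrix is [[0, 1, 1, 7, 1, 11]; [0, 0, 2, 3, 28, 5]; [0, 0, 0, 3, 6, 70]; [0, 0, 0, 0, 4, 10]; [0, 0, 0, 0, 0, 5]] (rows listed top to bottom)


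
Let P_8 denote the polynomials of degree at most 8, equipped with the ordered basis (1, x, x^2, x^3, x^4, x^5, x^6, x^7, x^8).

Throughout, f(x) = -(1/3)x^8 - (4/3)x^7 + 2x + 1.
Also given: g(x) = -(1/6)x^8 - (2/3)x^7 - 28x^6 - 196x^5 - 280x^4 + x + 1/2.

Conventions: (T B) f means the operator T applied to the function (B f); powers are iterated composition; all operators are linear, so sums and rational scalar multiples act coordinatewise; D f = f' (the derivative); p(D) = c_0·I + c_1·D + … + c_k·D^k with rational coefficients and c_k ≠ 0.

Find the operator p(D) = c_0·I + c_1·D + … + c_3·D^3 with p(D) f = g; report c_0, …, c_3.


c_0 = 1/2, c_1 = 0, c_2 = 3/2, c_3 = 1

D^0 f = -(1/3)x^8 - (4/3)x^7 + 2x + 1
D^1 f = -(8/3)x^7 - (28/3)x^6 + 2
D^2 f = -(56/3)x^6 - 56x^5
D^3 f = -112x^5 - 280x^4
matching coefficients of g against c_0 f + c_1 Df + … from the top degree down determines the c_i
solution: c_0 = 1/2, c_1 = 0, c_2 = 3/2, c_3 = 1


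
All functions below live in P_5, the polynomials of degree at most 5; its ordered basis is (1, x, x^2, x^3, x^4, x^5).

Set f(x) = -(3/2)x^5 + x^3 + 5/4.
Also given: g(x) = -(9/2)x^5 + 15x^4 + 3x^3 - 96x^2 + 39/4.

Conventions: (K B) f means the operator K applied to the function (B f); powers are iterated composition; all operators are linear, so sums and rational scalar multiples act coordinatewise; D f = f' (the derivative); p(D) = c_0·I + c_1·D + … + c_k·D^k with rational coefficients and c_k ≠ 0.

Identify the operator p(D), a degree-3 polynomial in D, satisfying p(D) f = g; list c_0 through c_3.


c_0 = 3, c_1 = -2, c_2 = 0, c_3 = 1

D^0 f = -(3/2)x^5 + x^3 + 5/4
D^1 f = -(15/2)x^4 + 3x^2
D^2 f = -30x^3 + 6x
D^3 f = -90x^2 + 6
matching coefficients of g against c_0 f + c_1 Df + … from the top degree down determines the c_i
solution: c_0 = 3, c_1 = -2, c_2 = 0, c_3 = 1


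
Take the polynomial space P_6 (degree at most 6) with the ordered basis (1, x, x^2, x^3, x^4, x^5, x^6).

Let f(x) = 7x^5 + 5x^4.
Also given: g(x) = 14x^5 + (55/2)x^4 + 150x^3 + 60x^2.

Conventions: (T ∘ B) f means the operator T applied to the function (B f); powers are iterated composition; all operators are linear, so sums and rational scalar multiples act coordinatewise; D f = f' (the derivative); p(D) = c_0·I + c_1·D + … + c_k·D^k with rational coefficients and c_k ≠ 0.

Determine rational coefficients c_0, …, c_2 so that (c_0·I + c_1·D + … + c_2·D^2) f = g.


D^0 f = 7x^5 + 5x^4
D^1 f = 35x^4 + 20x^3
D^2 f = 140x^3 + 60x^2
matching coefficients of g against c_0 f + c_1 Df + … from the top degree down determines the c_i
solution: c_0 = 2, c_1 = 1/2, c_2 = 1

p(D) = 2·I + (1/2)·D + D^2, i.e. c_0 = 2, c_1 = 1/2, c_2 = 1


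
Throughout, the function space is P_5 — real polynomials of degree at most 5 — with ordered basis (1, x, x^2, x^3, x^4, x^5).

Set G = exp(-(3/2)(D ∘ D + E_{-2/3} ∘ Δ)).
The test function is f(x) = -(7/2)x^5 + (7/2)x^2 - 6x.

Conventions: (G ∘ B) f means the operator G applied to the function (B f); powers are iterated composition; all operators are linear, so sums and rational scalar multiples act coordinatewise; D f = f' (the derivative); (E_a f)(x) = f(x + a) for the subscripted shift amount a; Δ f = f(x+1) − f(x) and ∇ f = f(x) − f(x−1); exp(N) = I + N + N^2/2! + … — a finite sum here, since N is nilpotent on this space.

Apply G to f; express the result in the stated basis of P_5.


the result is g(x) = -(7/2)x^5 + (105/4)x^4 + (35/4)x^3 - (2037/8)x^2 + (28813/288)x + 406439/1728

order-1 term: (105/4)x^4 + (175/2)x^3 + (35/2)x^2 - (553/36)x + 26/27
order-2 term: -(315/4)x^3 - (1575/4)x^2 - (3045/8)x - 343/12
order-3 term: (945/8)x^2 + (4725/8)x + 8505/16
order-4 term: -(2835/32)x - 4725/16
order-5 term: 1701/64
the series for exp(-(3/2)(D ∘ D + E_{-2/3} ∘ Δ)) f terminates at order 5
exp(-(3/2)(D ∘ D + E_{-2/3} ∘ Δ)) f = -(7/2)x^5 + (105/4)x^4 + (35/4)x^3 - (2037/8)x^2 + (28813/288)x + 406439/1728


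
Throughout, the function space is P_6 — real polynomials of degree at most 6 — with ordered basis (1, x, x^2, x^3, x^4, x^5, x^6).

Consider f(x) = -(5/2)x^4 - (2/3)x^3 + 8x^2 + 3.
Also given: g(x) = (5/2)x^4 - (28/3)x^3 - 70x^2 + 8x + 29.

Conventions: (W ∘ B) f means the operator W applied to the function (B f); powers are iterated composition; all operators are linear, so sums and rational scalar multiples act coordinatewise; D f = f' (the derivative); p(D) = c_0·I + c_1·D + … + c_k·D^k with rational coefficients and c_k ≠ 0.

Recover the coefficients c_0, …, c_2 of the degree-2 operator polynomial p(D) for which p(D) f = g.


p(D) = -I + D + 2·D^2, i.e. c_0 = -1, c_1 = 1, c_2 = 2

D^0 f = -(5/2)x^4 - (2/3)x^3 + 8x^2 + 3
D^1 f = -10x^3 - 2x^2 + 16x
D^2 f = -30x^2 - 4x + 16
matching coefficients of g against c_0 f + c_1 Df + … from the top degree down determines the c_i
solution: c_0 = -1, c_1 = 1, c_2 = 2


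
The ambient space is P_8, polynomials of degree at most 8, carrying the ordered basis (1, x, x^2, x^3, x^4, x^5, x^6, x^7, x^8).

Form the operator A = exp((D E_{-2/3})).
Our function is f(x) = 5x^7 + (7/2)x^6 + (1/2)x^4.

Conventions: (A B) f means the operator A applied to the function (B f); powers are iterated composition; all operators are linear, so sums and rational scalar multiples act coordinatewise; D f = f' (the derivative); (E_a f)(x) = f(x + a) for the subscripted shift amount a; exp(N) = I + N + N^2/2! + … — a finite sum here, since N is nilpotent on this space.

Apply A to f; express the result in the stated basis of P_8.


g(x) = 5x^7 + (77/2)x^6 - 14x^5 - (926/3)x^4 + (8629/27)x^3 + (35051/54)x^2 - (64754/81)x - 10945/729

order-1 term: 35x^6 - 119x^5 + (490/3)x^4 - (3026/27)x^3 + (1012/27)x^2 - (344/81)x - 208/729
order-2 term: 105x^5 - (1295/2)x^4 + (4760/3)x^3 - (17333/9)x^2 + (31144/27)x - 21968/81
order-3 term: 175x^4 - 1330x^3 + 3780x^2 - 4758x + 2236
order-4 term: 175x^3 - (2695/2)x^2 + (10360/3)x - 159013/54
order-5 term: 105x^2 - 679x + 3290/3
order-6 term: 35x - 273/2
order-7 term: 5
the series for exp((D E_{-2/3})) f terminates at order 7
exp((D E_{-2/3})) f = 5x^7 + (77/2)x^6 - 14x^5 - (926/3)x^4 + (8629/27)x^3 + (35051/54)x^2 - (64754/81)x - 10945/729


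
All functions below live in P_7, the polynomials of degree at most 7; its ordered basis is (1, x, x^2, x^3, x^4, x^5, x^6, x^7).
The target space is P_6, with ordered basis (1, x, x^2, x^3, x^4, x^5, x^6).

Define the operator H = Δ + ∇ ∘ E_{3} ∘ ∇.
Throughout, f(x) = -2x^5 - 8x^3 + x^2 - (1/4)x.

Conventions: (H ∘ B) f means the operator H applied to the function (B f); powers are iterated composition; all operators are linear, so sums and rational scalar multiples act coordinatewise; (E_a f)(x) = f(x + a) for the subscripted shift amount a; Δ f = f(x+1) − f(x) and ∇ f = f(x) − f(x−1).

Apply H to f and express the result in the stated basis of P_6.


the image equals g(x) = -10x^4 - 60x^3 - 284x^2 - 580x - 1853/4

Δ f = -10x^4 - 20x^3 - 44x^2 - 32x - 37/4
∇ f = -10x^4 + 20x^3 - 44x^2 + 36x - 45/4
E_{3} ∇ f = -10x^4 - 100x^3 - 404x^2 - 768x - 2277/4
∇ E_{3} ∇ f = -40x^3 - 240x^2 - 548x - 454
(Δ + ∇ ∘ E_{3} ∘ ∇) f = -10x^4 - 60x^3 - 284x^2 - 580x - 1853/4


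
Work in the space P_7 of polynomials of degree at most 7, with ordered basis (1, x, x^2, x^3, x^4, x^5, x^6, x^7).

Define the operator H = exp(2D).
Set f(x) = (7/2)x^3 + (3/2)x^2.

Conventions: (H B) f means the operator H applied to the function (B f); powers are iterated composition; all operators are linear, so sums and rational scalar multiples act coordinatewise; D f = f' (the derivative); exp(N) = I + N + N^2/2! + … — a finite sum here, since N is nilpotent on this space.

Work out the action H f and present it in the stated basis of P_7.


order-1 term: 21x^2 + 6x
order-2 term: 42x + 6
order-3 term: 28
the series for exp(2D) f terminates at order 3
exp(2D) f = (7/2)x^3 + (45/2)x^2 + 48x + 34

the result is g(x) = (7/2)x^3 + (45/2)x^2 + 48x + 34


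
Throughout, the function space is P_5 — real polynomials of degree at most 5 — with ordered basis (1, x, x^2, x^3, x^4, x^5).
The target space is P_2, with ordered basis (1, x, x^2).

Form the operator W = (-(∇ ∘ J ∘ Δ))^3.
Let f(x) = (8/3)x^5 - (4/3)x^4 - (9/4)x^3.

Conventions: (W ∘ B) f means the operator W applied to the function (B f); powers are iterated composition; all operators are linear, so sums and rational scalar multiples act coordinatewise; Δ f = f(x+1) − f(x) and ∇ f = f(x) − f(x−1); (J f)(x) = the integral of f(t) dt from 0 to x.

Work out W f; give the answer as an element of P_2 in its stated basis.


Δ f = (40/3)x^4 + (64/3)x^3 + (143/12)x^2 + (5/4)x - 11/12
J Δ f = (8/3)x^5 + (16/3)x^4 + (143/36)x^3 + (5/8)x^2 - (11/12)x
∇ J Δ f = (40/3)x^4 - (16/3)x^3 + (79/12)x^2 - (8/3)x - 17/72
(-(∇ ∘ J ∘ Δ)) f = -(40/3)x^4 + (16/3)x^3 - (79/12)x^2 + (8/3)x + 17/72
Δ (-(∇ ∘ J ∘ Δ)) f = -(160/3)x^3 - 64x^2 - (101/2)x - 143/12
J Δ (-(∇ ∘ J ∘ Δ)) f = -(40/3)x^4 - (64/3)x^3 - (101/4)x^2 - (143/12)x
∇ J Δ (-(∇ ∘ J ∘ Δ)) f = -(160/3)x^3 + 16x^2 - (239/6)x + 16/3
(-(∇ ∘ J ∘ Δ)) (-(∇ ∘ J ∘ Δ)) f = (160/3)x^3 - 16x^2 + (239/6)x - 16/3
Δ (-(∇ ∘ J ∘ Δ)) (-(∇ ∘ J ∘ Δ)) f = 160x^2 + 128x + 463/6
J Δ (-(∇ ∘ J ∘ Δ)) (-(∇ ∘ J ∘ Δ)) f = (160/3)x^3 + 64x^2 + (463/6)x
∇ J Δ (-(∇ ∘ J ∘ Δ)) (-(∇ ∘ J ∘ Δ)) f = 160x^2 - 32x + 133/2
(-(∇ ∘ J ∘ Δ)) (-(∇ ∘ J ∘ Δ)) (-(∇ ∘ J ∘ Δ)) f = -160x^2 + 32x - 133/2

the result is g(x) = -160x^2 + 32x - 133/2


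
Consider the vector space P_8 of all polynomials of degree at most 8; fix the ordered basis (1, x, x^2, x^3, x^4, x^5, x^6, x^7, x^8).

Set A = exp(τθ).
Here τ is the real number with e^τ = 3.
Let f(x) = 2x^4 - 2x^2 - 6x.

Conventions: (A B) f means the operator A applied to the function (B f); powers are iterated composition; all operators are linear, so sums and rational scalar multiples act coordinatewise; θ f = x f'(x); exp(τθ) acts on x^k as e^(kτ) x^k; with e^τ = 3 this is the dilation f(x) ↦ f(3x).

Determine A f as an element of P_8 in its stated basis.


the image equals g(x) = 162x^4 - 18x^2 - 18x

exp(τθ) x^k = e^(kτ) x^k; with e^τ = 3 this sends x^k to 3^k x^k
x ↦ 3 x
x^2 ↦ 9 x^2
x^4 ↦ 81 x^4
applying this coordinatewise to f: exp(τθ) f = 162x^4 - 18x^2 - 18x


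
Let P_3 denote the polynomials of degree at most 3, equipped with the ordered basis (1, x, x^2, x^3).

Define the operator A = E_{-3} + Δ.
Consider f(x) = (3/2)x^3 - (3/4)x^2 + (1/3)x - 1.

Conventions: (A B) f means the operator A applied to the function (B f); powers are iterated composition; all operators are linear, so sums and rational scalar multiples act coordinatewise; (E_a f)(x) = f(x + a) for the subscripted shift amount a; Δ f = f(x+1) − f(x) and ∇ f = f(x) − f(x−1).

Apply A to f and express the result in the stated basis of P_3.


the image equals g(x) = (3/2)x^3 - (39/4)x^2 + (145/3)x - 289/6

E_{-3} f = (3/2)x^3 - (57/4)x^2 + (136/3)x - 197/4
Δ f = (9/2)x^2 + 3x + 13/12
(E_{-3} + Δ) f = (3/2)x^3 - (39/4)x^2 + (145/3)x - 289/6


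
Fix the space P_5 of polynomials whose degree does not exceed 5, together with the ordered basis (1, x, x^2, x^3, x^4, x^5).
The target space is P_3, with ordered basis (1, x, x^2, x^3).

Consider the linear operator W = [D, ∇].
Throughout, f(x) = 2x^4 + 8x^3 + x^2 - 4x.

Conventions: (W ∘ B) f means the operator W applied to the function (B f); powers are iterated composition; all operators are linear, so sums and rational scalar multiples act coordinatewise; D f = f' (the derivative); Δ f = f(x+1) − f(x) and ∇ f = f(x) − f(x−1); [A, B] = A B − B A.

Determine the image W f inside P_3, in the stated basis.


∇ f = 8x^3 + 12x^2 - 14x + 1
D ∇ f = 24x^2 + 24x - 14
D f = 8x^3 + 24x^2 + 2x - 4
∇ D f = 24x^2 + 24x - 14
[D, ∇] f = 0

g(x) = 0


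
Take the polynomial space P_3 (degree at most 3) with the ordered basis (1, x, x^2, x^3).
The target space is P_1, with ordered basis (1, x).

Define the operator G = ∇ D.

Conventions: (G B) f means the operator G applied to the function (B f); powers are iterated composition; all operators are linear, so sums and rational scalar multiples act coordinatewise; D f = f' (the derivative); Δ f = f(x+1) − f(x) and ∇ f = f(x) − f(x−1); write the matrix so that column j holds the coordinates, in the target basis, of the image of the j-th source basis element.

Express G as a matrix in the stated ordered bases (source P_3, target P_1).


image of 1: 0
image of x: 0
image of x^2: 2
image of x^3: 6x - 3
each image's coordinates form column j of the matrix

the matrix is [[0, 0, 2, -3]; [0, 0, 0, 6]] (rows listed top to bottom)


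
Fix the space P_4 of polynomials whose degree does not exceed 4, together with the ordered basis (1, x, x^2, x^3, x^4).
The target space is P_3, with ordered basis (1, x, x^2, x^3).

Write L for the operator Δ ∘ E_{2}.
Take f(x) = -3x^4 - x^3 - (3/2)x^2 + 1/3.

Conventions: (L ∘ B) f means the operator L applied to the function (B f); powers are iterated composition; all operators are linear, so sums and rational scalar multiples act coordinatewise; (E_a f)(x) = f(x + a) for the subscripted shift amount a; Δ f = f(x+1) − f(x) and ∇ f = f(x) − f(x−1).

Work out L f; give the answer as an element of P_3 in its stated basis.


the result is g(x) = -12x^3 - 93x^2 - 246x - 443/2

E_{2} f = -3x^4 - 25x^3 - (159/2)x^2 - 114x - 185/3
Δ E_{2} f = -12x^3 - 93x^2 - 246x - 443/2


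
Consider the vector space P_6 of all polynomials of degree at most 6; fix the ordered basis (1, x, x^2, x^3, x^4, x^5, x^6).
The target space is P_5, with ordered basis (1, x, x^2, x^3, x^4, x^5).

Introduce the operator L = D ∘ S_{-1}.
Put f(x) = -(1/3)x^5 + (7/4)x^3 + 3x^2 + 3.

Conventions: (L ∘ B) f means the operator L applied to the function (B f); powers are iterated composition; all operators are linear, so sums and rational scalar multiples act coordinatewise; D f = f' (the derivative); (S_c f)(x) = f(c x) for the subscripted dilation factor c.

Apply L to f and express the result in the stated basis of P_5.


S_{-1} f = (1/3)x^5 - (7/4)x^3 + 3x^2 + 3
D S_{-1} f = (5/3)x^4 - (21/4)x^2 + 6x

g(x) = (5/3)x^4 - (21/4)x^2 + 6x


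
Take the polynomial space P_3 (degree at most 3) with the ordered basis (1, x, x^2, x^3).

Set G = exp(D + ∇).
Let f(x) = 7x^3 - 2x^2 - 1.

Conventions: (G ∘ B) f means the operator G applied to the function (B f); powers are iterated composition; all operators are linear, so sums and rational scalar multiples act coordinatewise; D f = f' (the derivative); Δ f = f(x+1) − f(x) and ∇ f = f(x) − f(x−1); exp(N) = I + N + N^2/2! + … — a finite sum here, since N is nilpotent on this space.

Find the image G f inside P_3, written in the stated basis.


order-1 term: 42x^2 - 29x + 9
order-2 term: 84x - 50
order-3 term: 56
the series for exp(D + ∇) f terminates at order 3
exp(D + ∇) f = 7x^3 + 40x^2 + 55x + 14

the result is g(x) = 7x^3 + 40x^2 + 55x + 14


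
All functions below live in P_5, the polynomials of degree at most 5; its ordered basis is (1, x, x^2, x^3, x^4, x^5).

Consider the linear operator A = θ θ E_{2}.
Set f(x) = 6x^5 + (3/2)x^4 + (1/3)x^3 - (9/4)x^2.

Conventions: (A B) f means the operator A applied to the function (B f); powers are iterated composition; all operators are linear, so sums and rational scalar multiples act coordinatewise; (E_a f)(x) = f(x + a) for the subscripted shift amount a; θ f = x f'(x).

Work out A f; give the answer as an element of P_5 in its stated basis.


E_{2} f = 6x^5 + (123/2)x^4 + (757/3)x^3 + (2063/4)x^2 + 523x + 629/3
θ E_{2} f = 30x^5 + 246x^4 + 757x^3 + (2063/2)x^2 + 523x
θ (θ E_{2}) f = 150x^5 + 984x^4 + 2271x^3 + 2063x^2 + 523x

the image equals g(x) = 150x^5 + 984x^4 + 2271x^3 + 2063x^2 + 523x


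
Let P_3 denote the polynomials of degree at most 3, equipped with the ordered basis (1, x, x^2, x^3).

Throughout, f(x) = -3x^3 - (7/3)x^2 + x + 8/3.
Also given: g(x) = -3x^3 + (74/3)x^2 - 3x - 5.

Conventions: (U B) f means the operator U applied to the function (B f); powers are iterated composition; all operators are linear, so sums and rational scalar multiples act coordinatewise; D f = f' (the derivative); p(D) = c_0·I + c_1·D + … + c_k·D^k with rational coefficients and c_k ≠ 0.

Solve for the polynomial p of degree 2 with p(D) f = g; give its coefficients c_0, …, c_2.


c_0 = 1, c_1 = -3, c_2 = 1

D^0 f = -3x^3 - (7/3)x^2 + x + 8/3
D^1 f = -9x^2 - (14/3)x + 1
D^2 f = -18x - 14/3
matching coefficients of g against c_0 f + c_1 Df + … from the top degree down determines the c_i
solution: c_0 = 1, c_1 = -3, c_2 = 1


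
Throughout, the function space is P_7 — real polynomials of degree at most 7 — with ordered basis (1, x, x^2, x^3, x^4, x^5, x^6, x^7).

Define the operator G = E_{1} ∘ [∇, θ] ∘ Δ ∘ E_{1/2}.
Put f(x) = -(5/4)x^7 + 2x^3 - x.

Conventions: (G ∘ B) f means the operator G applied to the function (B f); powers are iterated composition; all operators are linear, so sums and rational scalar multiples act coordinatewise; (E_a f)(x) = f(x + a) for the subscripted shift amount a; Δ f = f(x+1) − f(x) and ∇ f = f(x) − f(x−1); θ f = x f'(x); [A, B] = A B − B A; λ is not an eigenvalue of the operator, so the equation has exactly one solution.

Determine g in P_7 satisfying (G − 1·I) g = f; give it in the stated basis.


write g with unknown coordinates in the stated basis and equate coefficients in (G − 1·I) g = f
solving from the highest basis element down gives g = (5/4)x^7 + (105/2)x^5 + (525/2)x^4 + (6467/4)x^3 + (27825/4)x^2 + (633953/32)x + 910001/32
check: G g = (105/2)x^5 + (525/2)x^4 + (6475/4)x^3 + (27825/4)x^2 + (633921/32)x + 910001/32
so G g − 1·g = -(5/4)x^7 + 2x^3 - x = f ✓

g(x) = (5/4)x^7 + (105/2)x^5 + (525/2)x^4 + (6467/4)x^3 + (27825/4)x^2 + (633953/32)x + 910001/32


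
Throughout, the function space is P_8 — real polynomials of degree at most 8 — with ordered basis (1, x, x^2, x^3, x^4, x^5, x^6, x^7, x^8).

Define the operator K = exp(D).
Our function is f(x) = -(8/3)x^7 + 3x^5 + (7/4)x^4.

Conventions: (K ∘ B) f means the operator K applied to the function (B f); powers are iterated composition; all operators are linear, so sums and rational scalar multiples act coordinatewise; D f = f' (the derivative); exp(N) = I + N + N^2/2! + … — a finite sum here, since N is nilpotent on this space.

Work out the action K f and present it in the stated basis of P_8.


order-1 term: -(56/3)x^6 + 15x^4 + 7x^3
order-2 term: -56x^5 + 30x^3 + (21/2)x^2
order-3 term: -(280/3)x^4 + 30x^2 + 7x
order-4 term: -(280/3)x^3 + 15x + 7/4
order-5 term: -56x^2 + 3
order-6 term: -(56/3)x
order-7 term: -8/3
the series for exp(D) f terminates at order 7
exp(D) f = -(8/3)x^7 - (56/3)x^6 - 53x^5 - (919/12)x^4 - (169/3)x^3 - (31/2)x^2 + (10/3)x + 25/12

the result is g(x) = -(8/3)x^7 - (56/3)x^6 - 53x^5 - (919/12)x^4 - (169/3)x^3 - (31/2)x^2 + (10/3)x + 25/12


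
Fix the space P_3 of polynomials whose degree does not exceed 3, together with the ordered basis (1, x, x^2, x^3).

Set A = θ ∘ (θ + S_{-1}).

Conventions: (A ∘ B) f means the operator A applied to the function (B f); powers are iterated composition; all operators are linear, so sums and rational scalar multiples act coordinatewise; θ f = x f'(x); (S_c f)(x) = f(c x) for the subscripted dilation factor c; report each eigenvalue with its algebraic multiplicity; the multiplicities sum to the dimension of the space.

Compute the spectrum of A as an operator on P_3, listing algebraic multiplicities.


image of 1: 0
image of x: 0
image of x^2: 6x^2
image of x^3: 6x^3
the matrix is upper triangular; its diagonal is (0, 0, 6, 6)
for a triangular matrix the eigenvalues are the diagonal entries, with algebraic multiplicity their repetition count

λ = 0 (multiplicity 2), λ = 6 (multiplicity 2)


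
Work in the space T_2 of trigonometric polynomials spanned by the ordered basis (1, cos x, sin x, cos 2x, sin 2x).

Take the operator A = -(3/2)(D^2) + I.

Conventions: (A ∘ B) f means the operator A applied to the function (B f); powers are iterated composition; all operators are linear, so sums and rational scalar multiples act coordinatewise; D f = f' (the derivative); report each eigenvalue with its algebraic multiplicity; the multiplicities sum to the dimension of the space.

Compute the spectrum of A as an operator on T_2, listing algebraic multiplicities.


image of 1: 1
image of cos x: (5/2)cos x
image of sin x: (5/2)sin x
image of cos 2x: 7cos 2x
image of sin 2x: 7sin 2x
the matrix is diagonal; its diagonal is (1, 5/2, 5/2, 7, 7)
for a triangular matrix the eigenvalues are the diagonal entries, with algebraic multiplicity their repetition count

λ = 1 (multiplicity 1), λ = 5/2 (multiplicity 2), λ = 7 (multiplicity 2)


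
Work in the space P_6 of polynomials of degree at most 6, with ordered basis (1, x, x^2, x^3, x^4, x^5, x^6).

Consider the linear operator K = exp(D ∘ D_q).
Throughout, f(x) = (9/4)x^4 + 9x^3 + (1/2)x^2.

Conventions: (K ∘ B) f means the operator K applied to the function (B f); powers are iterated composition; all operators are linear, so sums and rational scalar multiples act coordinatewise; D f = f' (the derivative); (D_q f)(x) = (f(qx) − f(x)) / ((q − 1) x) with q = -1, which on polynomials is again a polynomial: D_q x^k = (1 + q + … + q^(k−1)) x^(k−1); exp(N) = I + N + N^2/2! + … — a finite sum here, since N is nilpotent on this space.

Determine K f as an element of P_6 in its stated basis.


g(x) = (9/4)x^4 + 9x^3 + (1/2)x^2 + 18x

order-1 term: 18x
the series for exp(D ∘ D_q) f terminates at order 1
exp(D ∘ D_q) f = (9/4)x^4 + 9x^3 + (1/2)x^2 + 18x


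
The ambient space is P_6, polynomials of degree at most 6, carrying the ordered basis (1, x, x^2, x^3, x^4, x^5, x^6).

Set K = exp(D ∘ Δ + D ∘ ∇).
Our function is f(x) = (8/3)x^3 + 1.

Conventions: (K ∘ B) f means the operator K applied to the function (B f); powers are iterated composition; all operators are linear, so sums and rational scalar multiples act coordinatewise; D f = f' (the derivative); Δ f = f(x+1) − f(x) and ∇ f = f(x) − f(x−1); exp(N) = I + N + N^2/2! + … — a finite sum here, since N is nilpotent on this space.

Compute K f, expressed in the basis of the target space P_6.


the result is g(x) = (8/3)x^3 + 32x + 1

order-1 term: 32x
the series for exp(D ∘ Δ + D ∘ ∇) f terminates at order 1
exp(D ∘ Δ + D ∘ ∇) f = (8/3)x^3 + 32x + 1


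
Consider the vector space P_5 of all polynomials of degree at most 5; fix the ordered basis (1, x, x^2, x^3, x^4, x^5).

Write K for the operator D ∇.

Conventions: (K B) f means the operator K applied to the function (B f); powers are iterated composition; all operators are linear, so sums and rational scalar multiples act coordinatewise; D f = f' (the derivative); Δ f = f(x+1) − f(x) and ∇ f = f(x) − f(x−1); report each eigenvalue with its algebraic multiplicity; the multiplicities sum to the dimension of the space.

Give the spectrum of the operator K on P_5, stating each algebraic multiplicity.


λ = 0 (multiplicity 6)

image of 1: 0
image of x: 0
image of x^2: 2
image of x^3: 6x - 3
image of x^4: 12x^2 - 12x + 4
image of x^5: 20x^3 - 30x^2 + 20x - 5
the matrix is upper triangular; its diagonal is (0, 0, 0, 0, 0, 0)
for a triangular matrix the eigenvalues are the diagonal entries, with algebraic multiplicity their repetition count


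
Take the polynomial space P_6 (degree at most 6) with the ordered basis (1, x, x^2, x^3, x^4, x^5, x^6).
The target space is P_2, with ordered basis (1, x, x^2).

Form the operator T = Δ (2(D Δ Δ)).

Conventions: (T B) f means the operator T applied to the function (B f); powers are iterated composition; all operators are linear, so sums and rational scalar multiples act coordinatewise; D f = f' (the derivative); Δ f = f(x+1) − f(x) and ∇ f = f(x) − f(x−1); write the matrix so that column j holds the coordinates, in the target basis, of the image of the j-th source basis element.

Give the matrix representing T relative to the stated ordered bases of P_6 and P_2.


the matrix is [[0, 0, 0, 0, 48, 360, 1800]; [0, 0, 0, 0, 0, 240, 2160]; [0, 0, 0, 0, 0, 0, 720]] (rows listed top to bottom)

image of 1: 0
image of x: 0
image of x^2: 0
image of x^3: 0
image of x^4: 48
image of x^5: 240x + 360
image of x^6: 720x^2 + 2160x + 1800
each image's coordinates form column j of the matrix


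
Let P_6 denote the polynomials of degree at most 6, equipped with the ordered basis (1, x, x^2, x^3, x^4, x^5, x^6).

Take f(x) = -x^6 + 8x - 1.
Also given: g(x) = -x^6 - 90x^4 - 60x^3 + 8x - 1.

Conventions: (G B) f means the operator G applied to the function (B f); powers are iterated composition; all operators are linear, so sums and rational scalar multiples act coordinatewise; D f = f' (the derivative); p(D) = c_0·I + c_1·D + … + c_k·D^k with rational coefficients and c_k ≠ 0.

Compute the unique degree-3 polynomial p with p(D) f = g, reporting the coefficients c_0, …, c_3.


D^0 f = -x^6 + 8x - 1
D^1 f = -6x^5 + 8
D^2 f = -30x^4
D^3 f = -120x^3
matching coefficients of g against c_0 f + c_1 Df + … from the top degree down determines the c_i
solution: c_0 = 1, c_1 = 0, c_2 = 3, c_3 = 1/2

p(D) = I + 3·D^2 + (1/2)·D^3, i.e. c_0 = 1, c_1 = 0, c_2 = 3, c_3 = 1/2


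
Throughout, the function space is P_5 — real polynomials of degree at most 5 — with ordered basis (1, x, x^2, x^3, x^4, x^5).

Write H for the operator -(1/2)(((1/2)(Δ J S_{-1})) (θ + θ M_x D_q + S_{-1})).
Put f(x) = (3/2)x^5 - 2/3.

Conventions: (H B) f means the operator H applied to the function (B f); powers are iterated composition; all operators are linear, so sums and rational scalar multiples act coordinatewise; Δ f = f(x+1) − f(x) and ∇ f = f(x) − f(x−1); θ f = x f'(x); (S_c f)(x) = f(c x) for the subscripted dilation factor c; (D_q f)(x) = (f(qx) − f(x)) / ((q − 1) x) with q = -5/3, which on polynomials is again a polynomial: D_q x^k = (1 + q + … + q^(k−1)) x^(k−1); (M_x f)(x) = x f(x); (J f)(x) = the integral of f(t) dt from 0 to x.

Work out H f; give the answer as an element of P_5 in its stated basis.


θ f = (15/2)x^5
D_q f = (421/54)x^4
M_x D_q f = (421/54)x^5
θ M_x D_q f = (2105/54)x^5
S_{-1} f = -(3/2)x^5 - 2/3
(θ + θ M_x D_q + S_{-1}) f = (2429/54)x^5 - 2/3
S_{-1} (θ + θ M_x D_q + S_{-1}) f = -(2429/54)x^5 - 2/3
J S_{-1} (θ + θ M_x D_q + S_{-1}) f = -(2429/324)x^6 - (2/3)x
Δ J S_{-1} (θ + θ M_x D_q + S_{-1}) f = -(2429/54)x^5 - (12145/108)x^4 - (12145/81)x^3 - (12145/108)x^2 - (2429/54)x - 2645/324
((1/2)(Δ J S_{-1})) (θ + θ M_x D_q + S_{-1}) f = -(2429/108)x^5 - (12145/216)x^4 - (12145/162)x^3 - (12145/216)x^2 - (2429/108)x - 2645/648
(-(1/2)(((1/2)(Δ J S_{-1})) (θ + θ M_x D_q + S_{-1}))) f = (2429/216)x^5 + (12145/432)x^4 + (12145/324)x^3 + (12145/432)x^2 + (2429/216)x + 2645/1296

g(x) = (2429/216)x^5 + (12145/432)x^4 + (12145/324)x^3 + (12145/432)x^2 + (2429/216)x + 2645/1296


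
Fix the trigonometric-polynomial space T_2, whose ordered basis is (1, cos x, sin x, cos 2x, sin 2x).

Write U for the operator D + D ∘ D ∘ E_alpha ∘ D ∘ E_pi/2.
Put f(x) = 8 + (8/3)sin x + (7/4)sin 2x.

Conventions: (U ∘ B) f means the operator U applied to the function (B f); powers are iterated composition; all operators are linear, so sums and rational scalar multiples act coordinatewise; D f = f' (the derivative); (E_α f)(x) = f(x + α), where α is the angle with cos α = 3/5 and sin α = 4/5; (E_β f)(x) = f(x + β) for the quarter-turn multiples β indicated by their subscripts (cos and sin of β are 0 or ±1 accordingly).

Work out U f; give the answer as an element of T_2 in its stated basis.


D f = (8/3)cos x + (7/2)cos 2x
E_pi/2 f = 8 + (8/3)cos x - (7/4)sin 2x
D E_pi/2 f = -(8/3)sin x - (7/2)cos 2x
E_alpha D E_pi/2 f = -(32/15)cos x - (8/5)sin x + (49/50)cos 2x + (84/25)sin 2x
D E_alpha D E_pi/2 f = -(8/5)cos x + (32/15)sin x + (168/25)cos 2x - (49/25)sin 2x
D D E_alpha D E_pi/2 f = (32/15)cos x + (8/5)sin x - (98/25)cos 2x - (336/25)sin 2x
(D + D ∘ D ∘ E_alpha ∘ D ∘ E_pi/2) f = (24/5)cos x + (8/5)sin x - (21/50)cos 2x - (336/25)sin 2x

the result is g(x) = (24/5)cos x + (8/5)sin x - (21/50)cos 2x - (336/25)sin 2x


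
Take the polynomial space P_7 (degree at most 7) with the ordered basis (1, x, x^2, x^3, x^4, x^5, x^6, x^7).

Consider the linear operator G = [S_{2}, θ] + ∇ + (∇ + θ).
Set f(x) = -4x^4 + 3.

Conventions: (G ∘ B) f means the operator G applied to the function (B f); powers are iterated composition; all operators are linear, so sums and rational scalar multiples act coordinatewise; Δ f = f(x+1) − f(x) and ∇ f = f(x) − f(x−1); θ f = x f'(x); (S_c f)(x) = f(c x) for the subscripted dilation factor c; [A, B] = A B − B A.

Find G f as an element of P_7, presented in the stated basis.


g(x) = -16x^4 - 32x^3 + 48x^2 - 32x + 8

θ f = -16x^4
S_{2} θ f = -256x^4
S_{2} f = -64x^4 + 3
θ S_{2} f = -256x^4
[S_{2}, θ] f = 0
∇ f = -16x^3 + 24x^2 - 16x + 4
∇ f = -16x^3 + 24x^2 - 16x + 4
θ f = -16x^4
(∇ + θ) f = -16x^4 - 16x^3 + 24x^2 - 16x + 4
([S_{2}, θ] + ∇ + (∇ + θ)) f = -16x^4 - 32x^3 + 48x^2 - 32x + 8


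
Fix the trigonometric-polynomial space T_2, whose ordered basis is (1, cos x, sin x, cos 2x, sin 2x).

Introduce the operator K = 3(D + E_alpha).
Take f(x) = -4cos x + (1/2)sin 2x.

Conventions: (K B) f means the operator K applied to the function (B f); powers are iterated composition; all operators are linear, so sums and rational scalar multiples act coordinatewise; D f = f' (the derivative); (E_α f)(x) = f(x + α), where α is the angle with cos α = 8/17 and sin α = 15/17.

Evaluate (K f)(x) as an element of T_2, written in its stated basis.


g(x) = -(96/17)cos x + (384/17)sin x + (1227/289)cos 2x - (483/578)sin 2x

D f = 4sin x + cos 2x
E_alpha f = -(32/17)cos x + (60/17)sin x + (120/289)cos 2x - (161/578)sin 2x
(D + E_alpha) f = -(32/17)cos x + (128/17)sin x + (409/289)cos 2x - (161/578)sin 2x
(3(D + E_alpha)) f = -(96/17)cos x + (384/17)sin x + (1227/289)cos 2x - (483/578)sin 2x


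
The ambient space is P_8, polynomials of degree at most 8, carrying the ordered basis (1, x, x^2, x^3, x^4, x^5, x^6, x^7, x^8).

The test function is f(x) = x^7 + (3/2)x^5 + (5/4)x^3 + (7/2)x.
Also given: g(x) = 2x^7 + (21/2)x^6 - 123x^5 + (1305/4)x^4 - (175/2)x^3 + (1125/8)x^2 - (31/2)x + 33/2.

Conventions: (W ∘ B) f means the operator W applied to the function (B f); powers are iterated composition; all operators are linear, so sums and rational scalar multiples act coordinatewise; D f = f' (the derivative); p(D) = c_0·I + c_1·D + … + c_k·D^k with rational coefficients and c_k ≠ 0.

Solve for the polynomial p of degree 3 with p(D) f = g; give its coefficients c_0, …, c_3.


c_0 = 2, c_1 = 3/2, c_2 = -3, c_3 = 3/2

D^0 f = x^7 + (3/2)x^5 + (5/4)x^3 + (7/2)x
D^1 f = 7x^6 + (15/2)x^4 + (15/4)x^2 + 7/2
D^2 f = 42x^5 + 30x^3 + (15/2)x
D^3 f = 210x^4 + 90x^2 + 15/2
matching coefficients of g against c_0 f + c_1 Df + … from the top degree down determines the c_i
solution: c_0 = 2, c_1 = 3/2, c_2 = -3, c_3 = 3/2


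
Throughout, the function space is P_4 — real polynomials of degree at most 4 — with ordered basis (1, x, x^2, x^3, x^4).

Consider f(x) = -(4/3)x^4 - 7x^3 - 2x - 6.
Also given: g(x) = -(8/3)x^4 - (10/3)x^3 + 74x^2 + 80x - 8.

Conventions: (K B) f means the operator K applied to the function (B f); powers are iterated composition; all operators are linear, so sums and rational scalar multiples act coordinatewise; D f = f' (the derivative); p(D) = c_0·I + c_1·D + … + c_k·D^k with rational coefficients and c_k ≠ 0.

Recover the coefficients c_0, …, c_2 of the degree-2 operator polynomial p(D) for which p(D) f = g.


c_0 = 2, c_1 = -2, c_2 = -2

D^0 f = -(4/3)x^4 - 7x^3 - 2x - 6
D^1 f = -(16/3)x^3 - 21x^2 - 2
D^2 f = -16x^2 - 42x
matching coefficients of g against c_0 f + c_1 Df + … from the top degree down determines the c_i
solution: c_0 = 2, c_1 = -2, c_2 = -2


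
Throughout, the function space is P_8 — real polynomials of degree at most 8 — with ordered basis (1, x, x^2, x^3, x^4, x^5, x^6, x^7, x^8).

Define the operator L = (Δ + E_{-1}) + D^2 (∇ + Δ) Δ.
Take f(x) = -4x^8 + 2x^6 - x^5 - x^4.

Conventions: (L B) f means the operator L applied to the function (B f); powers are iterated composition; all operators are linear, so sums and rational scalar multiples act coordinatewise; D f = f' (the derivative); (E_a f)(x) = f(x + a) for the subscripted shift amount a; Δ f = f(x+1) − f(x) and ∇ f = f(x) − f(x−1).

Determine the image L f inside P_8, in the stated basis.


Δ f = -32x^7 - 112x^6 - 212x^5 - 255x^4 - 198x^3 - 98x^2 - 29x - 4
E_{-1} f = -4x^8 + 32x^7 - 110x^6 + 211x^5 - 246x^4 + 178x^3 - 78x^2 + 19x - 2
(Δ + E_{-1}) f = -4x^8 - 222x^6 - x^5 - 501x^4 - 20x^3 - 176x^2 - 10x - 6
Δ f = -32x^7 - 112x^6 - 212x^5 - 255x^4 - 198x^3 - 98x^2 - 29x - 4
∇ Δ f = -224x^6 - 500x^4 - 20x^3 - 176x^2 - 10x - 6
Δ Δ f = -224x^6 - 1344x^5 - 3860x^4 - 6500x^3 - 6596x^2 - 3766x - 936
(∇ + Δ) Δ f = -448x^6 - 1344x^5 - 4360x^4 - 6520x^3 - 6772x^2 - 3776x - 942
D (∇ + Δ) Δ f = -2688x^5 - 6720x^4 - 17440x^3 - 19560x^2 - 13544x - 3776
D D (∇ + Δ) Δ f = -13440x^4 - 26880x^3 - 52320x^2 - 39120x - 13544
((Δ + E_{-1}) + D^2 (∇ + Δ) Δ) f = -4x^8 - 222x^6 - x^5 - 13941x^4 - 26900x^3 - 52496x^2 - 39130x - 13550

the result is g(x) = -4x^8 - 222x^6 - x^5 - 13941x^4 - 26900x^3 - 52496x^2 - 39130x - 13550


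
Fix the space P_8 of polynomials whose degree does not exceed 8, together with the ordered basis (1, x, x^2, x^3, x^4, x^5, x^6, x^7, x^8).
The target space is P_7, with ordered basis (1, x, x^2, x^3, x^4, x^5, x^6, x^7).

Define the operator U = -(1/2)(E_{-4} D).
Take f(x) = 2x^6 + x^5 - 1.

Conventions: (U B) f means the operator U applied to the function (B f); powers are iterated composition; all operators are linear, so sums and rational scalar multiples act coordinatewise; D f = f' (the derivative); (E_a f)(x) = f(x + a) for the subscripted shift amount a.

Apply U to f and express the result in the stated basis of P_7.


the result is g(x) = -6x^5 + (235/2)x^4 - 920x^3 + 3600x^2 - 7040x + 5504

D f = 12x^5 + 5x^4
E_{-4} D f = 12x^5 - 235x^4 + 1840x^3 - 7200x^2 + 14080x - 11008
(-(1/2)(E_{-4} D)) f = -6x^5 + (235/2)x^4 - 920x^3 + 3600x^2 - 7040x + 5504


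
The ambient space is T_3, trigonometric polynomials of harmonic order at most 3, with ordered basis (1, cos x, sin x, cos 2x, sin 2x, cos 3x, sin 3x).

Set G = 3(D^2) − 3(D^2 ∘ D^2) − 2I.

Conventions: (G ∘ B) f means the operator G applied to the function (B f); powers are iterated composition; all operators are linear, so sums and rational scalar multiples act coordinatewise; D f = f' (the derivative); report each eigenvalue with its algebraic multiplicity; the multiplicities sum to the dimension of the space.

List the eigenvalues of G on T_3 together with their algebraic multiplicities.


λ = -272 (multiplicity 2), λ = -62 (multiplicity 2), λ = -8 (multiplicity 2), λ = -2 (multiplicity 1)

image of 1: -2
image of cos x: -8cos x
image of sin x: -8sin x
image of cos 2x: -62cos 2x
image of sin 2x: -62sin 2x
image of cos 3x: -272cos 3x
image of sin 3x: -272sin 3x
the matrix is diagonal; its diagonal is (-2, -8, -8, -62, -62, -272, -272)
for a triangular matrix the eigenvalues are the diagonal entries, with algebraic multiplicity their repetition count


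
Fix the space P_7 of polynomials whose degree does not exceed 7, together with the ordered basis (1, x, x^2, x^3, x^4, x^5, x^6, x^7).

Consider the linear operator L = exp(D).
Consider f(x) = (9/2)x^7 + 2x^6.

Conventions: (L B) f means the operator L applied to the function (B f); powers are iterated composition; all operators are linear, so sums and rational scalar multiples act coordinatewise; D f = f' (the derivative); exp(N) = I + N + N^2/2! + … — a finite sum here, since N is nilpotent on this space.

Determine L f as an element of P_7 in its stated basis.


g(x) = (9/2)x^7 + (67/2)x^6 + (213/2)x^5 + (375/2)x^4 + (395/2)x^3 + (249/2)x^2 + (87/2)x + 13/2

order-1 term: (63/2)x^6 + 12x^5
order-2 term: (189/2)x^5 + 30x^4
order-3 term: (315/2)x^4 + 40x^3
order-4 term: (315/2)x^3 + 30x^2
order-5 term: (189/2)x^2 + 12x
order-6 term: (63/2)x + 2
order-7 term: 9/2
the series for exp(D) f terminates at order 7
exp(D) f = (9/2)x^7 + (67/2)x^6 + (213/2)x^5 + (375/2)x^4 + (395/2)x^3 + (249/2)x^2 + (87/2)x + 13/2
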